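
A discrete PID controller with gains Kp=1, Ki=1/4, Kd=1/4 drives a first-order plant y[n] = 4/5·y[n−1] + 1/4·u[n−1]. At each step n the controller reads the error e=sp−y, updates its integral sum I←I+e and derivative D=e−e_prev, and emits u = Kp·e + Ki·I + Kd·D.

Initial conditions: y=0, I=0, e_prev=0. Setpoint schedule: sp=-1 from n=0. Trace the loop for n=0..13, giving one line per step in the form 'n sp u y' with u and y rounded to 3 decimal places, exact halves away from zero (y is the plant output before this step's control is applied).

0 -1 -1.500 0.000
1 -1 -0.938 -0.375
2 -1 -0.948 -0.534
3 -1 -0.909 -0.665
4 -1 -0.884 -0.759
5 -1 -0.864 -0.828
6 -1 -0.849 -0.879
7 -1 -0.837 -0.915
8 -1 -0.828 -0.941
9 -1 -0.821 -0.960
10 -1 -0.816 -0.973
11 -1 -0.812 -0.983
12 -1 -0.809 -0.989
13 -1 -0.807 -0.994

(exact arithmetic carried between steps; '≈' marks a value shown rounded to 6 d.p. or computed from one; I and e_prev carry over from the previous line; the table rounds u and y to 3 d.p., halves away from zero)
n=0: y=0, sp=-1, e=sp−y=-1; I=-1, D=e−e_prev=-1; u=1·(-1)+1/4·(-1)+1/4·(-1)=-1.5; next y=4/5·0+1/4·(-1.5)=-0.375
n=1: y=-0.375, sp=-1, e=sp−y=-0.625; I=-1.625, D=e−e_prev=0.375; u=1·(-0.625)+1/4·(-1.625)+1/4·0.375=-0.9375; next y=4/5·(-0.375)+1/4·(-0.9375)=-0.534375
n=2: y=-0.534375, sp=-1, e=sp−y=-0.465625; I=-2.090625, D=e−e_prev=0.159375; u=1·(-0.465625)+1/4·(-2.090625)+1/4·0.159375≈-0.948438; next y=4/5·(-0.534375)+1/4·(-0.948438)≈-0.664609
n=3: y≈-0.664609, sp=-1, e=sp−y≈-0.335391; I≈-2.426016, D=e−e_prev≈0.130234; u=1·(-0.335391)+1/4·(-2.426016)+1/4·0.130234≈-0.909336; next y=4/5·(-0.664609)+1/4·(-0.909336)≈-0.759021
n=4: y≈-0.759021, sp=-1, e=sp−y≈-0.240979; I≈-2.666994, D=e−e_prev≈0.094412; u=1·(-0.240979)+1/4·(-2.666994)+1/4·0.094412≈-0.884124; next y=4/5·(-0.759021)+1/4·(-0.884124)≈-0.828248
n=5: y≈-0.828248, sp=-1, e=sp−y≈-0.171752; I≈-2.838746, D=e−e_prev≈0.069227; u=1·(-0.171752)+1/4·(-2.838746)+1/4·0.069227≈-0.864132; next y=4/5·(-0.828248)+1/4·(-0.864132)≈-0.878631
n=6: y≈-0.878631, sp=-1, e=sp−y≈-0.121369; I≈-2.960114, D=e−e_prev≈0.050383; u=1·(-0.121369)+1/4·(-2.960114)+1/4·0.050383≈-0.848801; next y=4/5·(-0.878631)+1/4·(-0.848801)≈-0.915106
n=7: y≈-0.915106, sp=-1, e=sp−y≈-0.084894; I≈-3.045009, D=e−e_prev≈0.036474; u=1·(-0.084894)+1/4·(-3.045009)+1/4·0.036474≈-0.837028; next y=4/5·(-0.915106)+1/4·(-0.837028)≈-0.941341
n=8: y≈-0.941341, sp=-1, e=sp−y≈-0.058659; I≈-3.103668, D=e−e_prev≈0.026236; u=1·(-0.058659)+1/4·(-3.103668)+1/4·0.026236≈-0.828016; next y=4/5·(-0.941341)+1/4·(-0.828016)≈-0.960077
n=9: y≈-0.960077, sp=-1, e=sp−y≈-0.039923; I≈-3.143590, D=e−e_prev≈0.018736; u=1·(-0.039923)+1/4·(-3.143590)+1/4·0.018736≈-0.821136; next y=4/5·(-0.960077)+1/4·(-0.821136)≈-0.973346
n=10: y≈-0.973346, sp=-1, e=sp−y≈-0.026654; I≈-3.170244, D=e−e_prev≈0.013269; u=1·(-0.026654)+1/4·(-3.170244)+1/4·0.013269≈-0.815898; next y=4/5·(-0.973346)+1/4·(-0.815898)≈-0.982651
n=11: y≈-0.982651, sp=-1, e=sp−y≈-0.017349; I≈-3.187593, D=e−e_prev≈0.009305; u=1·(-0.017349)+1/4·(-3.187593)+1/4·0.009305≈-0.811921; next y=4/5·(-0.982651)+1/4·(-0.811921)≈-0.989101
n=12: y≈-0.989101, sp=-1, e=sp−y≈-0.010899; I≈-3.198492, D=e−e_prev≈0.006450; u=1·(-0.010899)+1/4·(-3.198492)+1/4·0.006450≈-0.808909; next y=4/5·(-0.989101)+1/4·(-0.808909)≈-0.993508
n=13: y≈-0.993508, sp=-1, e=sp−y≈-0.006492; I≈-3.204984, D=e−e_prev≈0.004407; u=1·(-0.006492)+1/4·(-3.204984)+1/4·0.004407≈-0.806636; next y=4/5·(-0.993508)+1/4·(-0.806636)≈-0.996466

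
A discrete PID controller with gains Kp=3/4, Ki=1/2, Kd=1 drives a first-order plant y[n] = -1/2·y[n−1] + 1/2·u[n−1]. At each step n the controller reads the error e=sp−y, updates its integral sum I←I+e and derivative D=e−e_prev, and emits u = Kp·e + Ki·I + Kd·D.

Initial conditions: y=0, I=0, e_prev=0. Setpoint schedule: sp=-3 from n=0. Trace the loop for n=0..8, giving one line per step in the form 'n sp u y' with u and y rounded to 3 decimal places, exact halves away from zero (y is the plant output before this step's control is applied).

0 -3 -6.750 0.000
1 -3 2.344 -3.375
2 -3 -14.871 2.859
3 -3 14.814 -8.865
4 -3 -40.564 11.840
5 -3 58.314 -26.202
6 -3 -122.161 42.258
7 -3 203.721 -82.209
8 -3 -387.784 142.965

(exact arithmetic carried between steps; '≈' marks a value shown rounded to 6 d.p. or computed from one; I and e_prev carry over from the previous line; the table rounds u and y to 3 d.p., halves away from zero)
n=0: y=0, sp=-3, e=sp−y=-3; I=-3, D=e−e_prev=-3; u=3/4·(-3)+1/2·(-3)+1·(-3)=-6.75; next y=-1/2·0+1/2·(-6.75)=-3.375
n=1: y=-3.375, sp=-3, e=sp−y=0.375; I=-2.625, D=e−e_prev=3.375; u=3/4·0.375+1/2·(-2.625)+1·3.375=2.34375; next y=-1/2·(-3.375)+1/2·2.34375=2.859375
n=2: y=2.859375, sp=-3, e=sp−y=-5.859375; I=-8.484375, D=e−e_prev=-6.234375; u=3/4·(-5.859375)+1/2·(-8.484375)+1·(-6.234375)≈-14.871094; next y=-1/2·2.859375+1/2·(-14.871094)≈-8.865234
n=3: y≈-8.865234, sp=-3, e=sp−y≈5.865234; I≈-2.619141, D=e−e_prev≈11.724609; u=3/4·5.865234+1/2·(-2.619141)+1·11.724609≈14.813965; next y=-1/2·(-8.865234)+1/2·14.813965≈11.839600
n=4: y≈11.839600, sp=-3, e=sp−y≈-14.839600; I≈-17.458740, D=e−e_prev≈-20.704834; u=3/4·(-14.839600)+1/2·(-17.458740)+1·(-20.704834)≈-40.563904; next y=-1/2·11.839600+1/2·(-40.563904)≈-26.201752
n=5: y≈-26.201752, sp=-3, e=sp−y≈23.201752; I≈5.743011, D=e−e_prev≈38.041351; u=3/4·23.201752+1/2·5.743011+1·38.041351≈58.314171; next y=-1/2·(-26.201752)+1/2·58.314171≈42.257961
n=6: y≈42.257961, sp=-3, e=sp−y≈-45.257961; I≈-39.514950, D=e−e_prev≈-68.459713; u=3/4·(-45.257961)+1/2·(-39.514950)+1·(-68.459713)≈-122.160659; next y=-1/2·42.257961+1/2·(-122.160659)≈-82.209310
n=7: y≈-82.209310, sp=-3, e=sp−y≈79.209310; I≈39.694360, D=e−e_prev≈124.467271; u=3/4·79.209310+1/2·39.694360+1·124.467271≈203.721434; next y=-1/2·(-82.209310)+1/2·203.721434≈142.965372
n=8: y≈142.965372, sp=-3, e=sp−y≈-145.965372; I≈-106.271012, D=e−e_prev≈-225.174682; u=3/4·(-145.965372)+1/2·(-106.271012)+1·(-225.174682)≈-387.784217; next y=-1/2·142.965372+1/2·(-387.784217)≈-265.374795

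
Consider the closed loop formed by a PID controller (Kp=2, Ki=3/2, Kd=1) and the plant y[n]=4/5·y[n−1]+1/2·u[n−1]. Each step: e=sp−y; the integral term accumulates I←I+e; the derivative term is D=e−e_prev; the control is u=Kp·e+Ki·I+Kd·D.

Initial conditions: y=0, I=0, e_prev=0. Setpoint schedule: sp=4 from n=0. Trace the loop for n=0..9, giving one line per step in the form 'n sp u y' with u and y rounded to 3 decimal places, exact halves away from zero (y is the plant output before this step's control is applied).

(exact arithmetic carried between steps; '≈' marks a value shown rounded to 6 d.p. or computed from one; I and e_prev carry over from the previous line; the table rounds u and y to 3 d.p., halves away from zero)
n=0: y=0, sp=4, e=sp−y=4; I=4, D=e−e_prev=4; u=2·4+3/2·4+1·4=18; next y=4/5·0+1/2·18=9
n=1: y=9, sp=4, e=sp−y=-5; I=-1, D=e−e_prev=-9; u=2·(-5)+3/2·(-1)+1·(-9)=-20.5; next y=4/5·9+1/2·(-20.5)=-3.05
n=2: y=-3.05, sp=4, e=sp−y=7.05; I=6.05, D=e−e_prev=12.05; u=2·7.05+3/2·6.05+1·12.05=35.225; next y=4/5·(-3.05)+1/2·35.225=15.1725
n=3: y=15.1725, sp=4, e=sp−y=-11.1725; I=-5.1225, D=e−e_prev=-18.2225; u=2·(-11.1725)+3/2·(-5.1225)+1·(-18.2225)=-48.25125; next y=4/5·15.1725+1/2·(-48.25125)=-11.987625
n=4: y=-11.987625, sp=4, e=sp−y=15.987625; I=10.865125, D=e−e_prev=27.160125; u=2·15.987625+3/2·10.865125+1·27.160125≈75.433063; next y=4/5·(-11.987625)+1/2·75.433063≈28.126431
n=5: y≈28.126431, sp=4, e=sp−y≈-24.126431; I≈-13.261306, D=e−e_prev≈-40.114056; u=2·(-24.126431)+3/2·(-13.261306)+1·(-40.114056)≈-108.258878; next y=4/5·28.126431+1/2·(-108.258878)≈-31.628294
n=6: y≈-31.628294, sp=4, e=sp−y≈35.628294; I≈22.366988, D=e−e_prev≈59.754725; u=2·35.628294+3/2·22.366988+1·59.754725≈164.561795; next y=4/5·(-31.628294)+1/2·164.561795≈56.978262
n=7: y≈56.978262, sp=4, e=sp−y≈-52.978262; I≈-30.611275, D=e−e_prev≈-88.606556; u=2·(-52.978262)+3/2·(-30.611275)+1·(-88.606556)≈-240.479993; next y=4/5·56.978262+1/2·(-240.479993)≈-74.657387
n=8: y≈-74.657387, sp=4, e=sp−y≈78.657387; I≈48.046112, D=e−e_prev≈131.635649; u=2·78.657387+3/2·48.046112+1·131.635649≈361.019590; next y=4/5·(-74.657387)+1/2·361.019590≈120.783886
n=9: y≈120.783886, sp=4, e=sp−y≈-116.783886; I≈-68.737774, D=e−e_prev≈-195.441272; u=2·(-116.783886)+3/2·(-68.737774)+1·(-195.441272)≈-532.115704; next y=4/5·120.783886+1/2·(-532.115704)≈-169.430744

0 4 18.000 0.000
1 4 -20.500 9.000
2 4 35.225 -3.050
3 4 -48.251 15.173
4 4 75.433 -11.988
5 4 -108.259 28.126
6 4 164.562 -31.628
7 4 -240.480 56.978
8 4 361.020 -74.657
9 4 -532.116 120.784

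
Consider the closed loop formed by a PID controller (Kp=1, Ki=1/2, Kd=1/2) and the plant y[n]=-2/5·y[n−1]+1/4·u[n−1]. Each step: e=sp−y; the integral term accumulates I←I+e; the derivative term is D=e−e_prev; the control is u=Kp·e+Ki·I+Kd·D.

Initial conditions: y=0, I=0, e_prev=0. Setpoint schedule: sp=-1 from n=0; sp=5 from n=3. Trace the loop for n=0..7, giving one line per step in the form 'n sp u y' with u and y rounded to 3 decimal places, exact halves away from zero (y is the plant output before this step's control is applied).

(exact arithmetic carried between steps; '≈' marks a value shown rounded to 6 d.p. or computed from one; I and e_prev carry over from the previous line; the table rounds u and y to 3 d.p., halves away from zero)
n=0: y=0, sp=-1, e=sp−y=-1; I=-1, D=e−e_prev=-1; u=1·(-1)+1/2·(-1)+1/2·(-1)=-2; next y=-2/5·0+1/4·(-2)=-0.5
n=1: y=-0.5, sp=-1, e=sp−y=-0.5; I=-1.5, D=e−e_prev=0.5; u=1·(-0.5)+1/2·(-1.5)+1/2·0.5=-1; next y=-2/5·(-0.5)+1/4·(-1)=-0.05
n=2: y=-0.05, sp=-1, e=sp−y=-0.95; I=-2.45, D=e−e_prev=-0.45; u=1·(-0.95)+1/2·(-2.45)+1/2·(-0.45)=-2.4; next y=-2/5·(-0.05)+1/4·(-2.4)=-0.58
n=3: y=-0.58, sp=5, e=sp−y=5.58; I=3.13, D=e−e_prev=6.53; u=1·5.58+1/2·3.13+1/2·6.53=10.41; next y=-2/5·(-0.58)+1/4·10.41=2.8345
n=4: y=2.8345, sp=5, e=sp−y=2.1655; I=5.2955, D=e−e_prev=-3.4145; u=1·2.1655+1/2·5.2955+1/2·(-3.4145)=3.106; next y=-2/5·2.8345+1/4·3.106=-0.3573
n=5: y=-0.3573, sp=5, e=sp−y=5.3573; I=10.6528, D=e−e_prev=3.1918; u=1·5.3573+1/2·10.6528+1/2·3.1918=12.2796; next y=-2/5·(-0.3573)+1/4·12.2796=3.21282
n=6: y=3.21282, sp=5, e=sp−y=1.78718; I=12.43998, D=e−e_prev=-3.57012; u=1·1.78718+1/2·12.43998+1/2·(-3.57012)=6.22211; next y=-2/5·3.21282+1/4·6.22211≈0.270400
n=7: y≈0.270400, sp=5, e=sp−y≈4.729601; I≈17.169581, D=e−e_prev≈2.942421; u=1·4.729601+1/2·17.169581+1/2·2.942421≈14.785601; next y=-2/5·0.270400+1/4·14.785601≈3.588240

0 -1 -2.000 0.000
1 -1 -1.000 -0.500
2 -1 -2.400 -0.050
3 5 10.410 -0.580
4 5 3.106 2.835
5 5 12.280 -0.357
6 5 6.222 3.213
7 5 14.786 0.270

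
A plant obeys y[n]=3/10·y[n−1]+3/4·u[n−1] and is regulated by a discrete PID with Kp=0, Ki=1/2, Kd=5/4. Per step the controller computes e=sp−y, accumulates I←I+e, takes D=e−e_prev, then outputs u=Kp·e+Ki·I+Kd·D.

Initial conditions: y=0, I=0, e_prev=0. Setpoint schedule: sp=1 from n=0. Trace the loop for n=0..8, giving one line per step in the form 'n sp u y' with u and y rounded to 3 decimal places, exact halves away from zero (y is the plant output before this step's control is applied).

(exact arithmetic carried between steps; '≈' marks a value shown rounded to 6 d.p. or computed from one; I and e_prev carry over from the previous line; the table rounds u and y to 3 d.p., halves away from zero)
n=0: y=0, sp=1, e=sp−y=1; I=1, D=e−e_prev=1; u=0·1+1/2·1+5/4·1=1.75; next y=3/10·0+3/4·1.75=1.3125
n=1: y=1.3125, sp=1, e=sp−y=-0.3125; I=0.6875, D=e−e_prev=-1.3125; u=0·(-0.3125)+1/2·0.6875+5/4·(-1.3125)=-1.296875; next y=3/10·1.3125+3/4·(-1.296875)≈-0.578906
n=2: y≈-0.578906, sp=1, e=sp−y≈1.578906; I≈2.266406, D=e−e_prev≈1.891406; u=0·1.578906+1/2·2.266406+5/4·1.891406≈3.497461; next y=3/10·(-0.578906)+3/4·3.497461≈2.449424
n=3: y≈2.449424, sp=1, e=sp−y≈-1.449424; I≈0.816982, D=e−e_prev≈-3.028330; u=0·(-1.449424)+1/2·0.816982+5/4·(-3.028330)≈-3.376921; next y=3/10·2.449424+3/4·(-3.376921)≈-1.797864
n=4: y≈-1.797864, sp=1, e=sp−y≈2.797864; I≈3.614846, D=e−e_prev≈4.247288; u=0·2.797864+1/2·3.614846+5/4·4.247288≈7.116533; next y=3/10·(-1.797864)+3/4·7.116533≈4.798040
n=5: y≈4.798040, sp=1, e=sp−y≈-3.798040; I≈-0.183194, D=e−e_prev≈-6.595904; u=0·(-3.798040)+1/2·(-0.183194)+5/4·(-6.595904)≈-8.336477; next y=3/10·4.798040+3/4·(-8.336477)≈-4.812946
n=6: y≈-4.812946, sp=1, e=sp−y≈5.812946; I≈5.629752, D=e−e_prev≈9.610986; u=0·5.812946+1/2·5.629752+5/4·9.610986≈14.828609; next y=3/10·(-4.812946)+3/4·14.828609≈9.677573
n=7: y≈9.677573, sp=1, e=sp−y≈-8.677573; I≈-3.047821, D=e−e_prev≈-14.490519; u=0·(-8.677573)+1/2·(-3.047821)+5/4·(-14.490519)≈-19.637059; next y=3/10·9.677573+3/4·(-19.637059)≈-11.824522
n=8: y≈-11.824522, sp=1, e=sp−y≈12.824522; I≈9.776701, D=e−e_prev≈21.502095; u=0·12.824522+1/2·9.776701+5/4·21.502095≈31.765970; next y=3/10·(-11.824522)+3/4·31.765970≈20.277121

0 1 1.750 0.000
1 1 -1.297 1.313
2 1 3.497 -0.579
3 1 -3.377 2.449
4 1 7.117 -1.798
5 1 -8.336 4.798
6 1 14.829 -4.813
7 1 -19.637 9.678
8 1 31.766 -11.825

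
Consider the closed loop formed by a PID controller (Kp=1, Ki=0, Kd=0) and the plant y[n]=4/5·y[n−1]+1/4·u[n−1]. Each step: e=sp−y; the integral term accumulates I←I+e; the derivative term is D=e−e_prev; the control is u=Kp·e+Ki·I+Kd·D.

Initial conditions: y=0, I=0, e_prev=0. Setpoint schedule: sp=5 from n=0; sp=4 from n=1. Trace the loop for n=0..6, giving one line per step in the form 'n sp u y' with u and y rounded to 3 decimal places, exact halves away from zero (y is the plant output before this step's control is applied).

(exact arithmetic carried between steps; '≈' marks a value shown rounded to 6 d.p. or computed from one; I and e_prev carry over from the previous line; the table rounds u and y to 3 d.p., halves away from zero)
n=0: y=0, sp=5, e=sp−y=5; I=5, D=e−e_prev=5; u=1·5+0·5+0·5=5; next y=4/5·0+1/4·5=1.25
n=1: y=1.25, sp=4, e=sp−y=2.75; I=7.75, D=e−e_prev=-2.25; u=1·2.75+0·7.75+0·(-2.25)=2.75; next y=4/5·1.25+1/4·2.75=1.6875
n=2: y=1.6875, sp=4, e=sp−y=2.3125; I=10.0625, D=e−e_prev=-0.4375; u=1·2.3125+0·10.0625+0·(-0.4375)=2.3125; next y=4/5·1.6875+1/4·2.3125=1.928125
n=3: y=1.928125, sp=4, e=sp−y=2.071875; I=12.134375, D=e−e_prev=-0.240625; u=1·2.071875+0·12.134375+0·(-0.240625)=2.071875; next y=4/5·1.928125+1/4·2.071875≈2.060469
n=4: y≈2.060469, sp=4, e=sp−y≈1.939531; I≈14.073906, D=e−e_prev≈-0.132344; u=1·1.939531+0·14.073906+0·(-0.132344)≈1.939531; next y=4/5·2.060469+1/4·1.939531≈2.133258
n=5: y≈2.133258, sp=4, e=sp−y≈1.866742; I≈15.940648, D=e−e_prev≈-0.072789; u=1·1.866742+0·15.940648+0·(-0.072789)≈1.866742; next y=4/5·2.133258+1/4·1.866742≈2.173292
n=6: y≈2.173292, sp=4, e=sp−y≈1.826708; I≈17.767357, D=e−e_prev≈-0.040034; u=1·1.826708+0·17.767357+0·(-0.040034)≈1.826708; next y=4/5·2.173292+1/4·1.826708≈2.195310

0 5 5.000 0.000
1 4 2.750 1.250
2 4 2.313 1.688
3 4 2.072 1.928
4 4 1.940 2.060
5 4 1.867 2.133
6 4 1.827 2.173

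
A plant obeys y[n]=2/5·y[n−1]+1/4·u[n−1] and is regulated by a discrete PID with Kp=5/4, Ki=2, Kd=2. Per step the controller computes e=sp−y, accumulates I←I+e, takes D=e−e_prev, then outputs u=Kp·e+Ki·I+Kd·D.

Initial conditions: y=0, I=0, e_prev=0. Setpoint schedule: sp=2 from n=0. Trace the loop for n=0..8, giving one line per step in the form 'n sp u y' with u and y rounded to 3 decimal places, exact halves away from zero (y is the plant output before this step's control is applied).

0 2 10.500 0.000
1 2 -3.281 2.625
2 2 13.294 0.230
3 2 -4.681 3.415
4 2 15.762 0.196
5 2 -7.139 4.019
6 2 18.499 -0.177
7 2 -10.377 4.554
8 2 21.942 -0.773

(exact arithmetic carried between steps; '≈' marks a value shown rounded to 6 d.p. or computed from one; I and e_prev carry over from the previous line; the table rounds u and y to 3 d.p., halves away from zero)
n=0: y=0, sp=2, e=sp−y=2; I=2, D=e−e_prev=2; u=5/4·2+2·2+2·2=10.5; next y=2/5·0+1/4·10.5=2.625
n=1: y=2.625, sp=2, e=sp−y=-0.625; I=1.375, D=e−e_prev=-2.625; u=5/4·(-0.625)+2·1.375+2·(-2.625)=-3.28125; next y=2/5·2.625+1/4·(-3.28125)≈0.229688
n=2: y≈0.229688, sp=2, e=sp−y≈1.770313; I≈3.145313, D=e−e_prev≈2.395313; u=5/4·1.770313+2·3.145313+2·2.395313≈13.294141; next y=2/5·0.229688+1/4·13.294141≈3.415410
n=3: y≈3.415410, sp=2, e=sp−y≈-1.415410; I≈1.729902, D=e−e_prev≈-3.185723; u=5/4·(-1.415410)+2·1.729902+2·(-3.185723)≈-4.680903; next y=2/5·3.415410+1/4·(-4.680903)≈0.195938
n=4: y≈0.195938, sp=2, e=sp−y≈1.804062; I≈3.533964, D=e−e_prev≈3.219472; u=5/4·1.804062+2·3.533964+2·3.219472≈15.761949; next y=2/5·0.195938+1/4·15.761949≈4.018863
n=5: y≈4.018863, sp=2, e=sp−y≈-2.018863; I≈1.515101, D=e−e_prev≈-3.822924; u=5/4·(-2.018863)+2·1.515101+2·(-3.822924)≈-7.139224; next y=2/5·4.018863+1/4·(-7.139224)≈-0.177261
n=6: y≈-0.177261, sp=2, e=sp−y≈2.177261; I≈3.692362, D=e−e_prev≈4.196124; u=5/4·2.177261+2·3.692362+2·4.196124≈18.498548; next y=2/5·(-0.177261)+1/4·18.498548≈4.553733
n=7: y≈4.553733, sp=2, e=sp−y≈-2.553733; I≈1.138630, D=e−e_prev≈-4.730994; u=5/4·(-2.553733)+2·1.138630+2·(-4.730994)≈-10.376894; next y=2/5·4.553733+1/4·(-10.376894)≈-0.772730
n=8: y≈-0.772730, sp=2, e=sp−y≈2.772730; I≈3.911360, D=e−e_prev≈5.326463; u=5/4·2.772730+2·3.911360+2·5.326463≈21.941559; next y=2/5·(-0.772730)+1/4·21.941559≈5.176298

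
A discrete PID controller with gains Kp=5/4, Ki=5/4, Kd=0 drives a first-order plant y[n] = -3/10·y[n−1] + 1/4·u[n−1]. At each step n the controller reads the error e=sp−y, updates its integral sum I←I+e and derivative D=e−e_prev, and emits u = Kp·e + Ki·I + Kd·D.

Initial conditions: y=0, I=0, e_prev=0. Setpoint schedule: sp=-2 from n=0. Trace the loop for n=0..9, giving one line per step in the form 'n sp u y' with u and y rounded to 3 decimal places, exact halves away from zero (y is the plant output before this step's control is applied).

(exact arithmetic carried between steps; '≈' marks a value shown rounded to 6 d.p. or computed from one; I and e_prev carry over from the previous line; the table rounds u and y to 3 d.p., halves away from zero)
n=0: y=0, sp=-2, e=sp−y=-2; I=-2, D=e−e_prev=-2; u=5/4·(-2)+5/4·(-2)+0·(-2)=-5; next y=-3/10·0+1/4·(-5)=-1.25
n=1: y=-1.25, sp=-2, e=sp−y=-0.75; I=-2.75, D=e−e_prev=1.25; u=5/4·(-0.75)+5/4·(-2.75)+0·1.25=-4.375; next y=-3/10·(-1.25)+1/4·(-4.375)=-0.71875
n=2: y=-0.71875, sp=-2, e=sp−y=-1.28125; I=-4.03125, D=e−e_prev=-0.53125; u=5/4·(-1.28125)+5/4·(-4.03125)+0·(-0.53125)=-6.640625; next y=-3/10·(-0.71875)+1/4·(-6.640625)≈-1.444531
n=3: y≈-1.444531, sp=-2, e=sp−y≈-0.555469; I≈-4.586719, D=e−e_prev≈0.725781; u=5/4·(-0.555469)+5/4·(-4.586719)+0·0.725781≈-6.427734; next y=-3/10·(-1.444531)+1/4·(-6.427734)≈-1.173574
n=4: y≈-1.173574, sp=-2, e=sp−y≈-0.826426; I≈-5.413145, D=e−e_prev≈-0.270957; u=5/4·(-0.826426)+5/4·(-5.413145)+0·(-0.270957)≈-7.799463; next y=-3/10·(-1.173574)+1/4·(-7.799463)≈-1.597793
n=5: y≈-1.597793, sp=-2, e=sp−y≈-0.402207; I≈-5.815351, D=e−e_prev≈0.424219; u=5/4·(-0.402207)+5/4·(-5.815351)+0·0.424219≈-7.771947; next y=-3/10·(-1.597793)+1/4·(-7.771947)≈-1.463649
n=6: y≈-1.463649, sp=-2, e=sp−y≈-0.536351; I≈-6.351702, D=e−e_prev≈-0.134145; u=5/4·(-0.536351)+5/4·(-6.351702)+0·(-0.134145)≈-8.610067; next y=-3/10·(-1.463649)+1/4·(-8.610067)≈-1.713422
n=7: y≈-1.713422, sp=-2, e=sp−y≈-0.286578; I≈-6.638280, D=e−e_prev≈0.249773; u=5/4·(-0.286578)+5/4·(-6.638280)+0·0.249773≈-8.656073; next y=-3/10·(-1.713422)+1/4·(-8.656073)≈-1.649992
n=8: y≈-1.649992, sp=-2, e=sp−y≈-0.350008; I≈-6.988289, D=e−e_prev≈-0.063431; u=5/4·(-0.350008)+5/4·(-6.988289)+0·(-0.063431)≈-9.172872; next y=-3/10·(-1.649992)+1/4·(-9.172872)≈-1.798220
n=9: y≈-1.798220, sp=-2, e=sp−y≈-0.201780; I≈-7.190068, D=e−e_prev≈0.148229; u=5/4·(-0.201780)+5/4·(-7.190068)+0·0.148229≈-9.239810; next y=-3/10·(-1.798220)+1/4·(-9.239810)≈-1.770486

0 -2 -5.000 0.000
1 -2 -4.375 -1.250
2 -2 -6.641 -0.719
3 -2 -6.428 -1.445
4 -2 -7.799 -1.174
5 -2 -7.772 -1.598
6 -2 -8.610 -1.464
7 -2 -8.656 -1.713
8 -2 -9.173 -1.650
9 -2 -9.240 -1.798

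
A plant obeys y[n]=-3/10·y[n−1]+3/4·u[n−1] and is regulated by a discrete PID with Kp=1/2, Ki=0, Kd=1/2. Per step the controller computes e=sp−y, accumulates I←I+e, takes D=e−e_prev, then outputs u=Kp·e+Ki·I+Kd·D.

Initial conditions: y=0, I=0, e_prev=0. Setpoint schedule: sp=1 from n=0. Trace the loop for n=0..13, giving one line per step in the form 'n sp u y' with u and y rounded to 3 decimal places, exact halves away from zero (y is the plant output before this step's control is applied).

(exact arithmetic carried between steps; '≈' marks a value shown rounded to 6 d.p. or computed from one; I and e_prev carry over from the previous line; the table rounds u and y to 3 d.p., halves away from zero)
n=0: y=0, sp=1, e=sp−y=1; I=1, D=e−e_prev=1; u=1/2·1+0·1+1/2·1=1; next y=-3/10·0+3/4·1=0.75
n=1: y=0.75, sp=1, e=sp−y=0.25; I=1.25, D=e−e_prev=-0.75; u=1/2·0.25+0·1.25+1/2·(-0.75)=-0.25; next y=-3/10·0.75+3/4·(-0.25)=-0.4125
n=2: y=-0.4125, sp=1, e=sp−y=1.4125; I=2.6625, D=e−e_prev=1.1625; u=1/2·1.4125+0·2.6625+1/2·1.1625=1.2875; next y=-3/10·(-0.4125)+3/4·1.2875=1.089375
n=3: y=1.089375, sp=1, e=sp−y=-0.089375; I=2.573125, D=e−e_prev=-1.501875; u=1/2·(-0.089375)+0·2.573125+1/2·(-1.501875)=-0.795625; next y=-3/10·1.089375+3/4·(-0.795625)≈-0.923531
n=4: y≈-0.923531, sp=1, e=sp−y≈1.923531; I≈4.496656, D=e−e_prev≈2.012906; u=1/2·1.923531+0·4.496656+1/2·2.012906≈1.968219; next y=-3/10·(-0.923531)+3/4·1.968219≈1.753223
n=5: y≈1.753223, sp=1, e=sp−y≈-0.753223; I≈3.743433, D=e−e_prev≈-2.676755; u=1/2·(-0.753223)+0·3.743433+1/2·(-2.676755)≈-1.714989; next y=-3/10·1.753223+3/4·(-1.714989)≈-1.812209
n=6: y≈-1.812209, sp=1, e=sp−y≈2.812209; I≈6.555642, D=e−e_prev≈3.565432; u=1/2·2.812209+0·6.555642+1/2·3.565432≈3.188821; next y=-3/10·(-1.812209)+3/4·3.188821≈2.935278
n=7: y≈2.935278, sp=1, e=sp−y≈-1.935278; I≈4.620364, D=e−e_prev≈-4.747487; u=1/2·(-1.935278)+0·4.620364+1/2·(-4.747487)≈-3.341382; next y=-3/10·2.935278+3/4·(-3.341382)≈-3.386620
n=8: y≈-3.386620, sp=1, e=sp−y≈4.386620; I≈9.006984, D=e−e_prev≈6.321898; u=1/2·4.386620+0·9.006984+1/2·6.321898≈5.354259; next y=-3/10·(-3.386620)+3/4·5.354259≈5.031681
n=9: y≈5.031681, sp=1, e=sp−y≈-4.031681; I≈4.975303, D=e−e_prev≈-8.418301; u=1/2·(-4.031681)+0·4.975303+1/2·(-8.418301)≈-6.224991; next y=-3/10·5.031681+3/4·(-6.224991)≈-6.178247
n=10: y≈-6.178247, sp=1, e=sp−y≈7.178247; I≈12.153550, D=e−e_prev≈11.209928; u=1/2·7.178247+0·12.153550+1/2·11.209928≈9.194087; next y=-3/10·(-6.178247)+3/4·9.194087≈8.749040
n=11: y≈8.749040, sp=1, e=sp−y≈-7.749040; I≈4.404511, D=e−e_prev≈-14.927287; u=1/2·(-7.749040)+0·4.404511+1/2·(-14.927287)≈-11.338163; next y=-3/10·8.749040+3/4·(-11.338163)≈-11.128334
n=12: y≈-11.128334, sp=1, e=sp−y≈12.128334; I≈16.532845, D=e−e_prev≈19.877374; u=1/2·12.128334+0·16.532845+1/2·19.877374≈16.002854; next y=-3/10·(-11.128334)+3/4·16.002854≈15.340641
n=13: y≈15.340641, sp=1, e=sp−y≈-14.340641; I≈2.192204, D=e−e_prev≈-26.468976; u=1/2·(-14.340641)+0·2.192204+1/2·(-26.468976)≈-20.404808; next y=-3/10·15.340641+3/4·(-20.404808)≈-19.905799

0 1 1.000 0.000
1 1 -0.250 0.750
2 1 1.288 -0.413
3 1 -0.796 1.089
4 1 1.968 -0.924
5 1 -1.715 1.753
6 1 3.189 -1.812
7 1 -3.341 2.935
8 1 5.354 -3.387
9 1 -6.225 5.032
10 1 9.194 -6.178
11 1 -11.338 8.749
12 1 16.003 -11.128
13 1 -20.405 15.341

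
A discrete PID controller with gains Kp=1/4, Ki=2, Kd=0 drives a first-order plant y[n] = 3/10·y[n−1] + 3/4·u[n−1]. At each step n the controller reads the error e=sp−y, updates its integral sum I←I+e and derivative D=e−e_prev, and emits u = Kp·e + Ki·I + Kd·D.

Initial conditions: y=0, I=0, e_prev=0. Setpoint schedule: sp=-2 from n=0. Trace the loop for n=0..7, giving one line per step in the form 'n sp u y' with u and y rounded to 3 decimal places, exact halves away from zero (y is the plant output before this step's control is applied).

(exact arithmetic carried between steps; '≈' marks a value shown rounded to 6 d.p. or computed from one; I and e_prev carry over from the previous line; the table rounds u and y to 3 d.p., halves away from zero)
n=0: y=0, sp=-2, e=sp−y=-2; I=-2, D=e−e_prev=-2; u=1/4·(-2)+2·(-2)+0·(-2)=-4.5; next y=3/10·0+3/4·(-4.5)=-3.375
n=1: y=-3.375, sp=-2, e=sp−y=1.375; I=-0.625, D=e−e_prev=3.375; u=1/4·1.375+2·(-0.625)+0·3.375=-0.90625; next y=3/10·(-3.375)+3/4·(-0.90625)≈-1.692188
n=2: y≈-1.692188, sp=-2, e=sp−y≈-0.307813; I≈-0.932813, D=e−e_prev≈-1.682813; u=1/4·(-0.307813)+2·(-0.932813)+0·(-1.682813)≈-1.942578; next y=3/10·(-1.692188)+3/4·(-1.942578)≈-1.964590
n=3: y≈-1.964590, sp=-2, e=sp−y≈-0.035410; I≈-0.968223, D=e−e_prev≈0.272402; u=1/4·(-0.035410)+2·(-0.968223)+0·0.272402≈-1.945298; next y=3/10·(-1.964590)+3/4·(-1.945298)≈-2.048350
n=4: y≈-2.048350, sp=-2, e=sp−y≈0.048350; I≈-0.919872, D=e−e_prev≈0.083760; u=1/4·0.048350+2·(-0.919872)+0·0.083760≈-1.827657; next y=3/10·(-2.048350)+3/4·(-1.827657)≈-1.985248
n=5: y≈-1.985248, sp=-2, e=sp−y≈-0.014752; I≈-0.934624, D=e−e_prev≈-0.063102; u=1/4·(-0.014752)+2·(-0.934624)+0·(-0.063102)≈-1.872937; next y=3/10·(-1.985248)+3/4·(-1.872937)≈-2.000277
n=6: y≈-2.000277, sp=-2, e=sp−y≈0.000277; I≈-0.934347, D=e−e_prev≈0.015029; u=1/4·0.000277+2·(-0.934347)+0·0.015029≈-1.868626; next y=3/10·(-2.000277)+3/4·(-1.868626)≈-2.001552
n=7: y≈-2.001552, sp=-2, e=sp−y≈0.001552; I≈-0.932795, D=e−e_prev≈0.001275; u=1/4·0.001552+2·(-0.932795)+0·0.001275≈-1.865202; next y=3/10·(-2.001552)+3/4·(-1.865202)≈-1.999367

0 -2 -4.500 0.000
1 -2 -0.906 -3.375
2 -2 -1.943 -1.692
3 -2 -1.945 -1.965
4 -2 -1.828 -2.048
5 -2 -1.873 -1.985
6 -2 -1.869 -2.000
7 -2 -1.865 -2.002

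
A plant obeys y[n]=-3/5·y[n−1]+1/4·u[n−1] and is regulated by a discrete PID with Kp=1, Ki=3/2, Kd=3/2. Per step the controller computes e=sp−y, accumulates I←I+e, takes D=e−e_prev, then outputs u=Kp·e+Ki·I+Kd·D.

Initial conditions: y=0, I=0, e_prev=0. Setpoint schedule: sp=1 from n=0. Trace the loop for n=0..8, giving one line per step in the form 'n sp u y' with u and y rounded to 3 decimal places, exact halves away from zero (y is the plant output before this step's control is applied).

(exact arithmetic carried between steps; '≈' marks a value shown rounded to 6 d.p. or computed from one; I and e_prev carry over from the previous line; the table rounds u and y to 3 d.p., halves away from zero)
n=0: y=0, sp=1, e=sp−y=1; I=1, D=e−e_prev=1; u=1·1+3/2·1+3/2·1=4; next y=-3/5·0+1/4·4=1
n=1: y=1, sp=1, e=sp−y=0; I=1, D=e−e_prev=-1; u=1·0+3/2·1+3/2·(-1)=0; next y=-3/5·1+1/4·0=-0.6
n=2: y=-0.6, sp=1, e=sp−y=1.6; I=2.6, D=e−e_prev=1.6; u=1·1.6+3/2·2.6+3/2·1.6=7.9; next y=-3/5·(-0.6)+1/4·7.9=2.335
n=3: y=2.335, sp=1, e=sp−y=-1.335; I=1.265, D=e−e_prev=-2.935; u=1·(-1.335)+3/2·1.265+3/2·(-2.935)=-3.84; next y=-3/5·2.335+1/4·(-3.84)=-2.361
n=4: y=-2.361, sp=1, e=sp−y=3.361; I=4.626, D=e−e_prev=4.696; u=1·3.361+3/2·4.626+3/2·4.696=17.344; next y=-3/5·(-2.361)+1/4·17.344=5.7526
n=5: y=5.7526, sp=1, e=sp−y=-4.7526; I=-0.1266, D=e−e_prev=-8.1136; u=1·(-4.7526)+3/2·(-0.1266)+3/2·(-8.1136)=-17.1129; next y=-3/5·5.7526+1/4·(-17.1129)=-7.729785
n=6: y=-7.729785, sp=1, e=sp−y=8.729785; I=8.603185, D=e−e_prev=13.482385; u=1·8.729785+3/2·8.603185+3/2·13.482385=41.85814; next y=-3/5·(-7.729785)+1/4·41.85814=15.102406
n=7: y=15.102406, sp=1, e=sp−y=-14.102406; I=-5.499221, D=e−e_prev=-22.832191; u=1·(-14.102406)+3/2·(-5.499221)+3/2·(-22.832191)=-56.599524; next y=-3/5·15.102406+1/4·(-56.599524)≈-23.211325
n=8: y≈-23.211325, sp=1, e=sp−y≈24.211325; I≈18.712104, D=e−e_prev≈38.313731; u=1·24.211325+3/2·18.712104+3/2·38.313731≈109.750076; next y=-3/5·(-23.211325)+1/4·109.750076≈41.364314

0 1 4.000 0.000
1 1 0.000 1.000
2 1 7.900 -0.600
3 1 -3.840 2.335
4 1 17.344 -2.361
5 1 -17.113 5.753
6 1 41.858 -7.730
7 1 -56.600 15.102
8 1 109.750 -23.211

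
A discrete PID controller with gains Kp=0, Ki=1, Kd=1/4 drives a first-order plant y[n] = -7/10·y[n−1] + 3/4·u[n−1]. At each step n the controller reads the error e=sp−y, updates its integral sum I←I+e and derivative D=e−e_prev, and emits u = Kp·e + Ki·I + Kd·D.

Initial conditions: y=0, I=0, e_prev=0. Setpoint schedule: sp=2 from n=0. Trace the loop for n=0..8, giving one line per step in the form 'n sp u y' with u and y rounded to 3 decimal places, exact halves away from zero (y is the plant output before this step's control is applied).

(exact arithmetic carried between steps; '≈' marks a value shown rounded to 6 d.p. or computed from one; I and e_prev carry over from the previous line; the table rounds u and y to 3 d.p., halves away from zero)
n=0: y=0, sp=2, e=sp−y=2; I=2, D=e−e_prev=2; u=0·2+1·2+1/4·2=2.5; next y=-7/10·0+3/4·2.5=1.875
n=1: y=1.875, sp=2, e=sp−y=0.125; I=2.125, D=e−e_prev=-1.875; u=0·0.125+1·2.125+1/4·(-1.875)=1.65625; next y=-7/10·1.875+3/4·1.65625≈-0.070313
n=2: y≈-0.070313, sp=2, e=sp−y≈2.070313; I≈4.195313, D=e−e_prev≈1.945313; u=0·2.070313+1·4.195313+1/4·1.945313≈4.681641; next y=-7/10·(-0.070313)+3/4·4.681641≈3.560449
n=3: y≈3.560449, sp=2, e=sp−y≈-1.560449; I≈2.634863, D=e−e_prev≈-3.630762; u=0·(-1.560449)+1·2.634863+1/4·(-3.630762)≈1.727173; next y=-7/10·3.560449+3/4·1.727173≈-1.196935
n=4: y≈-1.196935, sp=2, e=sp−y≈3.196935; I≈5.831798, D=e−e_prev≈4.757384; u=0·3.196935+1·5.831798+1/4·4.757384≈7.021144; next y=-7/10·(-1.196935)+3/4·7.021144≈6.103712
n=5: y≈6.103712, sp=2, e=sp−y≈-4.103712; I≈1.728086, D=e−e_prev≈-7.300647; u=0·(-4.103712)+1·1.728086+1/4·(-7.300647)≈-0.097076; next y=-7/10·6.103712+3/4·(-0.097076)≈-4.345406
n=6: y≈-4.345406, sp=2, e=sp−y≈6.345406; I≈8.073491, D=e−e_prev≈10.449118; u=0·6.345406+1·8.073491+1/4·10.449118≈10.685771; next y=-7/10·(-4.345406)+3/4·10.685771≈11.056112
n=7: y≈11.056112, sp=2, e=sp−y≈-9.056112; I≈-0.982621, D=e−e_prev≈-15.401518; u=0·(-9.056112)+1·(-0.982621)+1/4·(-15.401518)≈-4.833000; next y=-7/10·11.056112+3/4·(-4.833000)≈-11.364029
n=8: y≈-11.364029, sp=2, e=sp−y≈13.364029; I≈12.381408, D=e−e_prev≈22.420141; u=0·13.364029+1·12.381408+1/4·22.420141≈17.986443; next y=-7/10·(-11.364029)+3/4·17.986443≈21.444653

0 2 2.500 0.000
1 2 1.656 1.875
2 2 4.682 -0.070
3 2 1.727 3.560
4 2 7.021 -1.197
5 2 -0.097 6.104
6 2 10.686 -4.345
7 2 -4.833 11.056
8 2 17.986 -11.364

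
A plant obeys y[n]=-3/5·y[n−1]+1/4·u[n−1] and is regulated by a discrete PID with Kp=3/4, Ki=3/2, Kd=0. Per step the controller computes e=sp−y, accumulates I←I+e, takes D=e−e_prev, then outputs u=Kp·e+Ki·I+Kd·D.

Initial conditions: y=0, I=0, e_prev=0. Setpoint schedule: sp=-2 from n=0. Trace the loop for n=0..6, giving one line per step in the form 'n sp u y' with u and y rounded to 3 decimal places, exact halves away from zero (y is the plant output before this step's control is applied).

0 -2 -4.500 0.000
1 -2 -4.969 -1.125
2 -2 -7.536 -0.567
3 -2 -7.488 -1.544
4 -2 -9.518 -0.946
5 -2 -9.150 -1.812
6 -2 -10.809 -1.200

(exact arithmetic carried between steps; '≈' marks a value shown rounded to 6 d.p. or computed from one; I and e_prev carry over from the previous line; the table rounds u and y to 3 d.p., halves away from zero)
n=0: y=0, sp=-2, e=sp−y=-2; I=-2, D=e−e_prev=-2; u=3/4·(-2)+3/2·(-2)+0·(-2)=-4.5; next y=-3/5·0+1/4·(-4.5)=-1.125
n=1: y=-1.125, sp=-2, e=sp−y=-0.875; I=-2.875, D=e−e_prev=1.125; u=3/4·(-0.875)+3/2·(-2.875)+0·1.125=-4.96875; next y=-3/5·(-1.125)+1/4·(-4.96875)≈-0.567188
n=2: y≈-0.567188, sp=-2, e=sp−y≈-1.432813; I≈-4.307813, D=e−e_prev≈-0.557813; u=3/4·(-1.432813)+3/2·(-4.307813)+0·(-0.557813)≈-7.536328; next y=-3/5·(-0.567188)+1/4·(-7.536328)≈-1.543770
n=3: y≈-1.543770, sp=-2, e=sp−y≈-0.456230; I≈-4.764043, D=e−e_prev≈0.976582; u=3/4·(-0.456230)+3/2·(-4.764043)+0·0.976582≈-7.488237; next y=-3/5·(-1.543770)+1/4·(-7.488237)≈-0.945798
n=4: y≈-0.945798, sp=-2, e=sp−y≈-1.054202; I≈-5.818245, D=e−e_prev≈-0.597972; u=3/4·(-1.054202)+3/2·(-5.818245)+0·(-0.597972)≈-9.518020; next y=-3/5·(-0.945798)+1/4·(-9.518020)≈-1.812026
n=5: y≈-1.812026, sp=-2, e=sp−y≈-0.187974; I≈-6.006219, D=e−e_prev≈0.866229; u=3/4·(-0.187974)+3/2·(-6.006219)+0·0.866229≈-9.150309; next y=-3/5·(-1.812026)+1/4·(-9.150309)≈-1.200361
n=6: y≈-1.200361, sp=-2, e=sp−y≈-0.799639; I≈-6.805858, D=e−e_prev≈-0.611665; u=3/4·(-0.799639)+3/2·(-6.805858)+0·(-0.611665)≈-10.808515; next y=-3/5·(-1.200361)+1/4·(-10.808515)≈-1.981912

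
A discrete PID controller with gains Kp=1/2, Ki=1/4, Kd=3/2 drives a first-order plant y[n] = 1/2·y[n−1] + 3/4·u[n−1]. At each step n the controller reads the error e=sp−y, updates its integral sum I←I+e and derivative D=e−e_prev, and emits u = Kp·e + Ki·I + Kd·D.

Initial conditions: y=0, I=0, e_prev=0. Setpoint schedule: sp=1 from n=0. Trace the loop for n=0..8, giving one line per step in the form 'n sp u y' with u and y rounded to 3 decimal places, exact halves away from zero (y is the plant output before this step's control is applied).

(exact arithmetic carried between steps; '≈' marks a value shown rounded to 6 d.p. or computed from one; I and e_prev carry over from the previous line; the table rounds u and y to 3 d.p., halves away from zero)
n=0: y=0, sp=1, e=sp−y=1; I=1, D=e−e_prev=1; u=1/2·1+1/4·1+3/2·1=2.25; next y=1/2·0+3/4·2.25=1.6875
n=1: y=1.6875, sp=1, e=sp−y=-0.6875; I=0.3125, D=e−e_prev=-1.6875; u=1/2·(-0.6875)+1/4·0.3125+3/2·(-1.6875)=-2.796875; next y=1/2·1.6875+3/4·(-2.796875)≈-1.253906
n=2: y≈-1.253906, sp=1, e=sp−y≈2.253906; I≈2.566406, D=e−e_prev≈2.941406; u=1/2·2.253906+1/4·2.566406+3/2·2.941406≈6.180664; next y=1/2·(-1.253906)+3/4·6.180664≈4.008545
n=3: y≈4.008545, sp=1, e=sp−y≈-3.008545; I≈-0.442139, D=e−e_prev≈-5.262451; u=1/2·(-3.008545)+1/4·(-0.442139)+3/2·(-5.262451)≈-9.508484; next y=1/2·4.008545+3/4·(-9.508484)≈-5.127090
n=4: y≈-5.127090, sp=1, e=sp−y≈6.127090; I≈5.684952, D=e−e_prev≈9.135635; u=1/2·6.127090+1/4·5.684952+3/2·9.135635≈18.188236; next y=1/2·(-5.127090)+3/4·18.188236≈11.077632
n=5: y≈11.077632, sp=1, e=sp−y≈-10.077632; I≈-4.392680, D=e−e_prev≈-16.204722; u=1/2·(-10.077632)+1/4·(-4.392680)+3/2·(-16.204722)≈-30.444070; next y=1/2·11.077632+3/4·(-30.444070)≈-17.294236
n=6: y≈-17.294236, sp=1, e=sp−y≈18.294236; I≈13.901556, D=e−e_prev≈28.371868; u=1/2·18.294236+1/4·13.901556+3/2·28.371868≈55.180309; next y=1/2·(-17.294236)+3/4·55.180309≈32.738114
n=7: y≈32.738114, sp=1, e=sp−y≈-31.738114; I≈-17.836558, D=e−e_prev≈-50.032350; u=1/2·(-31.738114)+1/4·(-17.836558)+3/2·(-50.032350)≈-95.376722; next y=1/2·32.738114+3/4·(-95.376722)≈-55.163484
n=8: y≈-55.163484, sp=1, e=sp−y≈56.163484; I≈38.326926, D=e−e_prev≈87.901598; u=1/2·56.163484+1/4·38.326926+3/2·87.901598≈169.515871; next y=1/2·(-55.163484)+3/4·169.515871≈99.555161

0 1 2.250 0.000
1 1 -2.797 1.688
2 1 6.181 -1.254
3 1 -9.508 4.009
4 1 18.188 -5.127
5 1 -30.444 11.078
6 1 55.180 -17.294
7 1 -95.377 32.738
8 1 169.516 -55.163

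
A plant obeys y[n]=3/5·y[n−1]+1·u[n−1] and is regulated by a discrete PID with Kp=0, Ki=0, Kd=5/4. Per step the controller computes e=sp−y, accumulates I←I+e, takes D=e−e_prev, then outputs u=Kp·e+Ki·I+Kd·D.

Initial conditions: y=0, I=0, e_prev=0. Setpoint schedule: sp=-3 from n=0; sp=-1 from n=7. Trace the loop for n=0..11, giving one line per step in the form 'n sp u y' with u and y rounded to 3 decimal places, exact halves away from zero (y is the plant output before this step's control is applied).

0 -3 -3.750 0.000
1 -3 4.688 -3.750
2 -3 -7.734 2.438
3 -3 10.887 -6.272
4 -3 -16.744 7.124
5 -3 24.492 -12.470
6 -3 -36.850 17.010
7 -1 57.068 -26.644
8 -1 -84.657 41.081
9 -1 126.362 -60.008
10 -1 -187.957 90.357
11 -1 280.125 -133.743

(exact arithmetic carried between steps; '≈' marks a value shown rounded to 6 d.p. or computed from one; I and e_prev carry over from the previous line; the table rounds u and y to 3 d.p., halves away from zero)
n=0: y=0, sp=-3, e=sp−y=-3; I=-3, D=e−e_prev=-3; u=0·(-3)+0·(-3)+5/4·(-3)=-3.75; next y=3/5·0+1·(-3.75)=-3.75
n=1: y=-3.75, sp=-3, e=sp−y=0.75; I=-2.25, D=e−e_prev=3.75; u=0·0.75+0·(-2.25)+5/4·3.75=4.6875; next y=3/5·(-3.75)+1·4.6875=2.4375
n=2: y=2.4375, sp=-3, e=sp−y=-5.4375; I=-7.6875, D=e−e_prev=-6.1875; u=0·(-5.4375)+0·(-7.6875)+5/4·(-6.1875)=-7.734375; next y=3/5·2.4375+1·(-7.734375)=-6.271875
n=3: y=-6.271875, sp=-3, e=sp−y=3.271875; I=-4.415625, D=e−e_prev=8.709375; u=0·3.271875+0·(-4.415625)+5/4·8.709375≈10.886719; next y=3/5·(-6.271875)+1·10.886719≈7.123594
n=4: y≈7.123594, sp=-3, e=sp−y≈-10.123594; I≈-14.539219, D=e−e_prev≈-13.395469; u=0·(-10.123594)+0·(-14.539219)+5/4·(-13.395469)≈-16.744336; next y=3/5·7.123594+1·(-16.744336)≈-12.470180
n=5: y≈-12.470180, sp=-3, e=sp−y≈9.470180; I≈-5.069039, D=e−e_prev≈19.593773; u=0·9.470180+0·(-5.069039)+5/4·19.593773≈24.492217; next y=3/5·(-12.470180)+1·24.492217≈17.010109
n=6: y≈17.010109, sp=-3, e=sp−y≈-20.010109; I≈-25.079148, D=e−e_prev≈-29.480289; u=0·(-20.010109)+0·(-25.079148)+5/4·(-29.480289)≈-36.850361; next y=3/5·17.010109+1·(-36.850361)≈-26.644295
n=7: y≈-26.644295, sp=-1, e=sp−y≈25.644295; I≈0.565147, D=e−e_prev≈45.654404; u=0·25.644295+0·0.565147+5/4·45.654404≈57.068006; next y=3/5·(-26.644295)+1·57.068006≈41.081428
n=8: y≈41.081428, sp=-1, e=sp−y≈-42.081428; I≈-41.516281, D=e−e_prev≈-67.725724; u=0·(-42.081428)+0·(-41.516281)+5/4·(-67.725724)≈-84.657155; next y=3/5·41.081428+1·(-84.657155)≈-60.008298
n=9: y≈-60.008298, sp=-1, e=sp−y≈59.008298; I≈17.492017, D=e−e_prev≈101.089726; u=0·59.008298+0·17.492017+5/4·101.089726≈126.362157; next y=3/5·(-60.008298)+1·126.362157≈90.357179
n=10: y≈90.357179, sp=-1, e=sp−y≈-91.357179; I≈-73.865162, D=e−e_prev≈-150.365477; u=0·(-91.357179)+0·(-73.865162)+5/4·(-150.365477)≈-187.956846; next y=3/5·90.357179+1·(-187.956846)≈-133.742538
n=11: y≈-133.742538, sp=-1, e=sp−y≈132.742538; I≈58.877376, D=e−e_prev≈224.099717; u=0·132.742538+0·58.877376+5/4·224.099717≈280.124646; next y=3/5·(-133.742538)+1·280.124646≈199.879123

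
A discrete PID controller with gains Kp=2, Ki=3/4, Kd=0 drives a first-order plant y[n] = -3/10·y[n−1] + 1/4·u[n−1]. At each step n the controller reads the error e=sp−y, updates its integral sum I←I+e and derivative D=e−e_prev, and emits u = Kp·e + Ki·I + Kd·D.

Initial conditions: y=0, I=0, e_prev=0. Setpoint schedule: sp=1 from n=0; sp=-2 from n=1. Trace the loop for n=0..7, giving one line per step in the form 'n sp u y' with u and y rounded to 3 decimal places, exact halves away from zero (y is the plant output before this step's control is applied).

0 1 2.750 0.000
1 -2 -6.641 0.688
2 -2 -1.633 -1.866
3 -2 -7.283 0.152
4 -2 -3.347 -1.866
5 -2 -7.818 -0.277
6 -2 -4.726 -1.871
7 -2 -8.264 -0.620

(exact arithmetic carried between steps; '≈' marks a value shown rounded to 6 d.p. or computed from one; I and e_prev carry over from the previous line; the table rounds u and y to 3 d.p., halves away from zero)
n=0: y=0, sp=1, e=sp−y=1; I=1, D=e−e_prev=1; u=2·1+3/4·1+0·1=2.75; next y=-3/10·0+1/4·2.75=0.6875
n=1: y=0.6875, sp=-2, e=sp−y=-2.6875; I=-1.6875, D=e−e_prev=-3.6875; u=2·(-2.6875)+3/4·(-1.6875)+0·(-3.6875)=-6.640625; next y=-3/10·0.6875+1/4·(-6.640625)≈-1.866406
n=2: y≈-1.866406, sp=-2, e=sp−y≈-0.133594; I≈-1.821094, D=e−e_prev≈2.553906; u=2·(-0.133594)+3/4·(-1.821094)+0·2.553906≈-1.633008; next y=-3/10·(-1.866406)+1/4·(-1.633008)≈0.151670
n=3: y≈0.151670, sp=-2, e=sp−y≈-2.151670; I≈-3.972764, D=e−e_prev≈-2.018076; u=2·(-2.151670)+3/4·(-3.972764)+0·(-2.018076)≈-7.282913; next y=-3/10·0.151670+1/4·(-7.282913)≈-1.866229
n=4: y≈-1.866229, sp=-2, e=sp−y≈-0.133771; I≈-4.106535, D=e−e_prev≈2.017899; u=2·(-0.133771)+3/4·(-4.106535)+0·2.017899≈-3.347443; next y=-3/10·(-1.866229)+1/4·(-3.347443)≈-0.276992
n=5: y≈-0.276992, sp=-2, e=sp−y≈-1.723008; I≈-5.829543, D=e−e_prev≈-1.589237; u=2·(-1.723008)+3/4·(-5.829543)+0·(-1.589237)≈-7.818173; next y=-3/10·(-0.276992)+1/4·(-7.818173)≈-1.871446
n=6: y≈-1.871446, sp=-2, e=sp−y≈-0.128554; I≈-5.958097, D=e−e_prev≈1.594454; u=2·(-0.128554)+3/4·(-5.958097)+0·1.594454≈-4.725681; next y=-3/10·(-1.871446)+1/4·(-4.725681)≈-0.619987
n=7: y≈-0.619987, sp=-2, e=sp−y≈-1.380013; I≈-7.338110, D=e−e_prev≈-1.251459; u=2·(-1.380013)+3/4·(-7.338110)+0·(-1.251459)≈-8.263610; next y=-3/10·(-0.619987)+1/4·(-8.263610)≈-1.879906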